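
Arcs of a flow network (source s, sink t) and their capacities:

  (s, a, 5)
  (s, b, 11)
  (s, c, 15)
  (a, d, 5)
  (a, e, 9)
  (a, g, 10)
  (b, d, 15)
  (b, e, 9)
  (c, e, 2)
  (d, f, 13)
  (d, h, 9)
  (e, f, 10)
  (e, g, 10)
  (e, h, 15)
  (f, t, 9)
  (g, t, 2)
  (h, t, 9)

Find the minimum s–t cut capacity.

Augment s→a→g→t: bottleneck 2, flow now 2.
Augment s→a→d→f→t: bottleneck 3, flow now 5.
Augment s→b→d→f→t: bottleneck 6, flow now 11.
Augment s→b→d→h→t: bottleneck 5, flow now 16.
Augment s→c→e→h→t: bottleneck 2, flow now 18.
No augmenting path remains; maximum flow = 18.
By max-flow min-cut, the minimum cut capacity equals the max flow.
In the residual graph, reachable from s: {s, c}.
Min-cut edges: s→a (5), s→b (11), c→e (2); capacity 5 + 11 + 2 = 18.

18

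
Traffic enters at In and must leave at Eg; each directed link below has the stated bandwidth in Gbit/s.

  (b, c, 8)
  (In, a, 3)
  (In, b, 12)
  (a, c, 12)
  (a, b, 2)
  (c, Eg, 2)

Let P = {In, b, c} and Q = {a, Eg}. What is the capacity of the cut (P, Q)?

Edges leaving {In, b, c}: In→a (3), c→Eg (2).
Cut capacity = 3 + 2 = 5.

5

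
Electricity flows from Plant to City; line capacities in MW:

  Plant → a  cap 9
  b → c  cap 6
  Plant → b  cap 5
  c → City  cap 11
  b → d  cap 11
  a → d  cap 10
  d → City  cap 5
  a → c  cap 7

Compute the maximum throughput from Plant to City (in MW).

14

Augment Plant→a→c→City: bottleneck 7, flow now 7.
Augment Plant→a→d→City: bottleneck 2, flow now 9.
Augment Plant→b→c→City: bottleneck 4, flow now 13.
Augment Plant→b→d→City: bottleneck 1, flow now 14.
No augmenting path remains; maximum flow = 14.
In the residual graph, reachable from Plant: {Plant}.
Min-cut edges: Plant→a (9), Plant→b (5); capacity 9 + 5 = 14.
This cut is saturated, so no flow can exceed 14.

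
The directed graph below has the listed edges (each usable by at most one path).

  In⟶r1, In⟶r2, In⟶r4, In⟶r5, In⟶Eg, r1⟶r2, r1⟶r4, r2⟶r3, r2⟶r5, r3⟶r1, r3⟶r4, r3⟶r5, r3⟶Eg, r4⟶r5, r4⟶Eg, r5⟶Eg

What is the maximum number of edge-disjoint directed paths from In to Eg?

Assign every edge capacity 1; by Menger, the answer equals the max flow.
Path In→Eg (+1); total 1.
Path In→r4→Eg (+1); total 2.
Path In→r5→Eg (+1); total 3.
Path In→r2→r3→Eg (+1); total 4.
No residual In→Eg path; max flow = 4.
Certifying cut of size 4: {In→Eg, r2→r3, r4→Eg, r5→Eg}.

4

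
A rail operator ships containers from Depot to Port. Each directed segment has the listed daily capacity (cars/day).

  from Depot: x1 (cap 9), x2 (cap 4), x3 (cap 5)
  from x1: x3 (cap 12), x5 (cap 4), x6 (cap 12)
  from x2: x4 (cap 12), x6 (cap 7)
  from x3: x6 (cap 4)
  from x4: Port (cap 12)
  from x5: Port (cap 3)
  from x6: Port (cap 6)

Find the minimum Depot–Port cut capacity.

Augment Depot→x1→x5→Port: bottleneck 3, flow now 3.
Augment Depot→x1→x6→Port: bottleneck 6, flow now 9.
Augment Depot→x2→x4→Port: bottleneck 4, flow now 13.
No augmenting path remains; maximum flow = 13.
By max-flow min-cut, the minimum cut capacity equals the max flow.
In the residual graph, reachable from Depot: {Depot, x1, x3, x5, x6}.
Min-cut edges: Depot→x2 (4), x5→Port (3), x6→Port (6); capacity 4 + 3 + 6 = 13.

13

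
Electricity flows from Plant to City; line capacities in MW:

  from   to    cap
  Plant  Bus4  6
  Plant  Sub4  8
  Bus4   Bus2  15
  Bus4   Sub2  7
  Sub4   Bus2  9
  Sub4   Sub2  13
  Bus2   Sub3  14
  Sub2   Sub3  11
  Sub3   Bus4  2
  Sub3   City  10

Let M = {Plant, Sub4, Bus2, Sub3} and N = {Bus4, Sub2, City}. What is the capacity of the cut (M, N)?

Edges leaving {Plant, Sub4, Bus2, Sub3}: Plant→Bus4 (6), Sub4→Sub2 (13), Sub3→Bus4 (2), Sub3→City (10).
Cut capacity = 6 + 13 + 2 + 10 = 31.

31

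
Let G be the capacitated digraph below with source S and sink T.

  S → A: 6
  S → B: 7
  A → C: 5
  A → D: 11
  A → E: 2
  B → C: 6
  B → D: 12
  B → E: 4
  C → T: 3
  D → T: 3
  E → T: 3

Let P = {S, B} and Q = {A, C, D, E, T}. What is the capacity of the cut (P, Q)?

Edges leaving {S, B}: S→A (6), B→C (6), B→D (12), B→E (4).
Cut capacity = 6 + 6 + 12 + 4 = 28.

28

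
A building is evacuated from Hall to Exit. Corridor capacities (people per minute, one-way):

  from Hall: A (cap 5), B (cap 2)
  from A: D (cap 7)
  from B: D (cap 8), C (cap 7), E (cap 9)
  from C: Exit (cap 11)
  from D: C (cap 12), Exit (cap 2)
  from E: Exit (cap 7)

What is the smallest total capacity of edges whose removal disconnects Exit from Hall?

7

Augment Hall→A→D→Exit: bottleneck 2, flow now 2.
Augment Hall→B→C→Exit: bottleneck 2, flow now 4.
Augment Hall→A→D→C→Exit: bottleneck 3, flow now 7.
No augmenting path remains; maximum flow = 7.
By max-flow min-cut, the minimum cut capacity equals the max flow.
In the residual graph, reachable from Hall: {Hall}.
Min-cut edges: Hall→A (5), Hall→B (2); capacity 5 + 2 = 7.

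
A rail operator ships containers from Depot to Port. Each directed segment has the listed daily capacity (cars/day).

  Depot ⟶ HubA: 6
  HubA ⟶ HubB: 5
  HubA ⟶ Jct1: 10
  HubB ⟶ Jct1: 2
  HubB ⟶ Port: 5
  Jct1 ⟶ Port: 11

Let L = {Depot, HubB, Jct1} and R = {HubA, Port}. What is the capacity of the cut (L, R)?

22

Edges leaving {Depot, HubB, Jct1}: Depot→HubA (6), HubB→Port (5), Jct1→Port (11).
Cut capacity = 6 + 5 + 11 = 22.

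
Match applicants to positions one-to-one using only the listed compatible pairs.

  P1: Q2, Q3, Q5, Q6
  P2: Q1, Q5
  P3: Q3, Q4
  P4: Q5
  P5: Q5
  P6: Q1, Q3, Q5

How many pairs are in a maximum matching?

5

Unit-capacity flow: source→left, listed edges, right→sink; max matching = max flow.
Augmenting path P1→Q2 (+1); matched 1.
Augmenting path P2→Q1 (+1); matched 2.
Augmenting path P3→Q3 (+1); matched 3.
Augmenting path P4→Q5 (+1); matched 4.
Augmenting path P6→Q3→P3→Q4 (+1); matched 5.
No augmenting path remains; maximum matching = 5.
König certificate: {P1, P2, P3, P6, Q5} is a vertex cover of size 5 (every listed pair touches it), so no matching can be larger.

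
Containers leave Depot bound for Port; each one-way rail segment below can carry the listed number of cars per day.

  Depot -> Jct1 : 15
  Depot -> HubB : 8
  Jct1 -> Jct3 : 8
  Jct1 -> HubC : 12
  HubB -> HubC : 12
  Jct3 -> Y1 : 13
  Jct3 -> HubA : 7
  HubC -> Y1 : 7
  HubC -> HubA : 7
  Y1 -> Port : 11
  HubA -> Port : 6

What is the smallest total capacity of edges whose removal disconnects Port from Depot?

17

Augment Depot→Jct1→Jct3→Y1→Port: bottleneck 8, flow now 8.
Augment Depot→Jct1→HubC→Y1→Port: bottleneck 3, flow now 11.
Augment Depot→Jct1→HubC→HubA→Port: bottleneck 4, flow now 15.
Augment Depot→HubB→HubC→HubA→Port: bottleneck 2, flow now 17.
No augmenting path remains; maximum flow = 17.
By max-flow min-cut, the minimum cut capacity equals the max flow.
In the residual graph, reachable from Depot: {Depot, Jct1, HubB, Jct3, HubC, Y1, HubA}.
Min-cut edges: Y1→Port (11), HubA→Port (6); capacity 11 + 6 = 17.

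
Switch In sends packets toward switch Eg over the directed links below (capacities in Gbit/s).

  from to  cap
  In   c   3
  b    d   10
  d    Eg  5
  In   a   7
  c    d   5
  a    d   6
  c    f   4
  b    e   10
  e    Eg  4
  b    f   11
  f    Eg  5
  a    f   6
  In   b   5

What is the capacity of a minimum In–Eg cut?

Augment In→a→d→Eg: bottleneck 5, flow now 5.
Augment In→a→f→Eg: bottleneck 2, flow now 7.
Augment In→b→e→Eg: bottleneck 4, flow now 11.
Augment In→b→f→Eg: bottleneck 1, flow now 12.
Augment In→c→f→Eg: bottleneck 2, flow now 14.
No augmenting path remains; maximum flow = 14.
By max-flow min-cut, the minimum cut capacity equals the max flow.
In the residual graph, reachable from In: {In, a, b, c, d, e, f}.
Min-cut edges: d→Eg (5), e→Eg (4), f→Eg (5); capacity 5 + 4 + 5 = 14.

14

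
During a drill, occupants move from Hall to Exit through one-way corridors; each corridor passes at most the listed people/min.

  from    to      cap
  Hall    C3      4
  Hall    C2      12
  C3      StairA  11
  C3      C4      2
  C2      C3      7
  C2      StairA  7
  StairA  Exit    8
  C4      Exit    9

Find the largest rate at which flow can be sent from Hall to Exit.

10

Augment Hall→C3→StairA→Exit: bottleneck 4, flow now 4.
Augment Hall→C2→StairA→Exit: bottleneck 4, flow now 8.
Augment Hall→C2→C3→C4→Exit: bottleneck 2, flow now 10.
No augmenting path remains; maximum flow = 10.
In the residual graph, reachable from Hall: {Hall, C3, C2, StairA}.
Min-cut edges: C3→C4 (2), StairA→Exit (8); capacity 2 + 8 = 10.
This cut is saturated, so no flow can exceed 10.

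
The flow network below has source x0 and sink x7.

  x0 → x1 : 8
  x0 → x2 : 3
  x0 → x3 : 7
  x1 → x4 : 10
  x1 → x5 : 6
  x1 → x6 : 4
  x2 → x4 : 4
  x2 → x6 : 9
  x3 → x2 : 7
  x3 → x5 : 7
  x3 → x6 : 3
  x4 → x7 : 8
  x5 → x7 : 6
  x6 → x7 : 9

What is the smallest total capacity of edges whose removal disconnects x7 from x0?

18

Augment x0→x1→x4→x7: bottleneck 8, flow now 8.
Augment x0→x2→x6→x7: bottleneck 3, flow now 11.
Augment x0→x3→x5→x7: bottleneck 6, flow now 17.
Augment x0→x3→x6→x7: bottleneck 1, flow now 18.
No augmenting path remains; maximum flow = 18.
By max-flow min-cut, the minimum cut capacity equals the max flow.
In the residual graph, reachable from x0: {x0}.
Min-cut edges: x0→x1 (8), x0→x2 (3), x0→x3 (7); capacity 8 + 3 + 7 = 18.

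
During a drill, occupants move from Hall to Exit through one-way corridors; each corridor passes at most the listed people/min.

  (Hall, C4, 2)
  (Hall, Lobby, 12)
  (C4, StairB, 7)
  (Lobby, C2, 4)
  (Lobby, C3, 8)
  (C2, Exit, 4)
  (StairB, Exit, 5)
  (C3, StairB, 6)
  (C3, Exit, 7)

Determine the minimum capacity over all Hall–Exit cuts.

Augment Hall→C4→StairB→Exit: bottleneck 2, flow now 2.
Augment Hall→Lobby→C2→Exit: bottleneck 4, flow now 6.
Augment Hall→Lobby→C3→Exit: bottleneck 7, flow now 13.
Augment Hall→Lobby→C3→StairB→Exit: bottleneck 1, flow now 14.
No augmenting path remains; maximum flow = 14.
By max-flow min-cut, the minimum cut capacity equals the max flow.
In the residual graph, reachable from Hall: {Hall}.
Min-cut edges: Hall→C4 (2), Hall→Lobby (12); capacity 2 + 12 = 14.

14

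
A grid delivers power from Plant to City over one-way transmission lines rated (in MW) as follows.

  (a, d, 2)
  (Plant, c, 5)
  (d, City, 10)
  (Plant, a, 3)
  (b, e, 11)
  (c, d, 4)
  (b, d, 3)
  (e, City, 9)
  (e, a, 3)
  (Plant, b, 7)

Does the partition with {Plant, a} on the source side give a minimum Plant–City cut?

No — its capacity is 14, but the minimum cut has capacity 13.

Given cut capacity: 7 + 5 + 2 = 14.
Augment Plant→a→d→City: bottleneck 2, flow now 2.
Augment Plant→b→d→City: bottleneck 3, flow now 5.
Augment Plant→b→e→City: bottleneck 4, flow now 9.
Augment Plant→c→d→City: bottleneck 4, flow now 13.
No augmenting path remains; maximum flow = 13.
In the residual graph, reachable from Plant: {Plant, a, c}.
Min-cut edges: Plant→b (7), a→d (2), c→d (4); capacity 7 + 2 + 4 = 13.
Cut capacity 14 exceeds the max flow 13, so it is not minimum.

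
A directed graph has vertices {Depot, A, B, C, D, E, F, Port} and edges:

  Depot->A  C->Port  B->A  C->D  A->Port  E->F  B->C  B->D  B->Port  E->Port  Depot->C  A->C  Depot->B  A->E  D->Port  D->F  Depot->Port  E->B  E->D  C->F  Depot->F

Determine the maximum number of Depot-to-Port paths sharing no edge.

4

Assign every edge capacity 1; by Menger, the answer equals the max flow.
Path Depot→Port (+1); total 1.
Path Depot→A→Port (+1); total 2.
Path Depot→B→Port (+1); total 3.
Path Depot→C→Port (+1); total 4.
No residual Depot→Port path; max flow = 4.
Certifying cut of size 4: {Depot→A, Depot→B, Depot→C, Depot→Port}.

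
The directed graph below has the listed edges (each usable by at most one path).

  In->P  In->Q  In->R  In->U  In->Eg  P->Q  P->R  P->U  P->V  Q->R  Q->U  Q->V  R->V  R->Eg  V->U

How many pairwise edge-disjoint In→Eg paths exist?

Assign every edge capacity 1; by Menger, the answer equals the max flow.
Path In→Eg (+1); total 1.
Path In→R→Eg (+1); total 2.
No residual In→Eg path; max flow = 2.
Certifying cut of size 2: {In→Eg, R→Eg}.

2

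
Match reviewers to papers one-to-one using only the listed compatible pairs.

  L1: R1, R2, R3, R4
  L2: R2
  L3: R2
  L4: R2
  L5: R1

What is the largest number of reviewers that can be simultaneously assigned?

Unit-capacity flow: source→left, listed edges, right→sink; max matching = max flow.
Augmenting path L1→R1 (+1); matched 1.
Augmenting path L2→R2 (+1); matched 2.
Augmenting path L5→R1→L1→R3 (+1); matched 3.
No augmenting path remains; maximum matching = 3.
König certificate: {L1, L5, R2} is a vertex cover of size 3 (every listed pair touches it), so no matching can be larger.

3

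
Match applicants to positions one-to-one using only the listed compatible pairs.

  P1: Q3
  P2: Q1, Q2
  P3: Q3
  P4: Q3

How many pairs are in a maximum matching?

Unit-capacity flow: source→left, listed edges, right→sink; max matching = max flow.
Augmenting path P1→Q3 (+1); matched 1.
Augmenting path P2→Q1 (+1); matched 2.
No augmenting path remains; maximum matching = 2.
König certificate: {P2, Q3} is a vertex cover of size 2 (every listed pair touches it), so no matching can be larger.

2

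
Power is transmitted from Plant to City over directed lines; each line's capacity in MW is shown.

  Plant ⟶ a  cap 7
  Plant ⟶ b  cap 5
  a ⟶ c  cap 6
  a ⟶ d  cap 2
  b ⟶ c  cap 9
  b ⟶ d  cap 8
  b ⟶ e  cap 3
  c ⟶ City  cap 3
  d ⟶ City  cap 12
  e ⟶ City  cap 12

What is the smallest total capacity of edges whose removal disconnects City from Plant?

10

Augment Plant→a→c→City: bottleneck 3, flow now 3.
Augment Plant→a→d→City: bottleneck 2, flow now 5.
Augment Plant→b→d→City: bottleneck 5, flow now 10.
No augmenting path remains; maximum flow = 10.
By max-flow min-cut, the minimum cut capacity equals the max flow.
In the residual graph, reachable from Plant: {Plant, a, c}.
Min-cut edges: Plant→b (5), a→d (2), c→City (3); capacity 5 + 2 + 3 = 10.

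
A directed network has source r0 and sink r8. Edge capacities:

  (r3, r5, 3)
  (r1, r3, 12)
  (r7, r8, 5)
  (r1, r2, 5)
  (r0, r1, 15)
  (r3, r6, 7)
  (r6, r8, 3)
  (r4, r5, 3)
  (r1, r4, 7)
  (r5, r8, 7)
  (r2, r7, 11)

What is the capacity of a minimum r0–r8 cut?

Augment r0→r1→r2→r7→r8: bottleneck 5, flow now 5.
Augment r0→r1→r3→r5→r8: bottleneck 3, flow now 8.
Augment r0→r1→r3→r6→r8: bottleneck 3, flow now 11.
Augment r0→r1→r4→r5→r8: bottleneck 3, flow now 14.
No augmenting path remains; maximum flow = 14.
By max-flow min-cut, the minimum cut capacity equals the max flow.
In the residual graph, reachable from r0: {r0, r1, r3, r4, r6}.
Min-cut edges: r1→r2 (5), r3→r5 (3), r4→r5 (3), r6→r8 (3); capacity 5 + 3 + 3 + 3 = 14.

14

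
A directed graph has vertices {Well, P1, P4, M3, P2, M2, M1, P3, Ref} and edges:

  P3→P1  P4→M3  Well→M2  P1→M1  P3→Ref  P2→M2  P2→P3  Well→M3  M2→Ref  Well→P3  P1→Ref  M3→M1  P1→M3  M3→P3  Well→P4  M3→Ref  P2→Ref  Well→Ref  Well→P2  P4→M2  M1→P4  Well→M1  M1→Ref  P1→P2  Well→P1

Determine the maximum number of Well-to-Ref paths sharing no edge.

7

Assign every edge capacity 1; by Menger, the answer equals the max flow.
Path Well→Ref (+1); total 1.
Path Well→P1→Ref (+1); total 2.
Path Well→M3→Ref (+1); total 3.
Path Well→P2→Ref (+1); total 4.
Path Well→M2→Ref (+1); total 5.
Path Well→M1→Ref (+1); total 6.
Path Well→P3→Ref (+1); total 7.
No residual Well→Ref path; max flow = 7.
Certifying cut of size 7: {M1→Ref, M2→Ref, M3→Ref, P1→Ref, P2→Ref, P3→Ref, Well→Ref}.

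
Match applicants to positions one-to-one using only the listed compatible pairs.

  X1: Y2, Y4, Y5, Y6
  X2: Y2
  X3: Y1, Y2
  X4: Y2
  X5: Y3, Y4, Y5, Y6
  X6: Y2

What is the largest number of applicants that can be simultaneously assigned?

Unit-capacity flow: source→left, listed edges, right→sink; max matching = max flow.
Augmenting path X1→Y2 (+1); matched 1.
Augmenting path X3→Y1 (+1); matched 2.
Augmenting path X5→Y3 (+1); matched 3.
Augmenting path X2→Y2→X1→Y4 (+1); matched 4.
No augmenting path remains; maximum matching = 4.
König certificate: {X1, X3, X5, Y2} is a vertex cover of size 4 (every listed pair touches it), so no matching can be larger.

4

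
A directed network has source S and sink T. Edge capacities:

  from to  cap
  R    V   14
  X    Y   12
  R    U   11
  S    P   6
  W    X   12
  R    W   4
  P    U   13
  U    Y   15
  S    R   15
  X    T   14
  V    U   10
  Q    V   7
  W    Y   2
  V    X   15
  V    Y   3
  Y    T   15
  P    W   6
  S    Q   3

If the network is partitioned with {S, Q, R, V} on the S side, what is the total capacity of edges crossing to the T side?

49

Edges leaving {S, Q, R, V}: S→P (6), R→U (11), R→W (4), V→U (10), V→X (15), V→Y (3).
Cut capacity = 6 + 11 + 4 + 10 + 15 + 3 = 49.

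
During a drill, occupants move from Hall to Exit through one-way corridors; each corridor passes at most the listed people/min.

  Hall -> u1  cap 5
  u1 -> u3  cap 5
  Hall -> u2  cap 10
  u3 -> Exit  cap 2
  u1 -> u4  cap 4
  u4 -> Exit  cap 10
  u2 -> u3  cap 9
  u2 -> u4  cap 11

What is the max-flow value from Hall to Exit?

12

Augment Hall→u1→u3→Exit: bottleneck 2, flow now 2.
Augment Hall→u1→u4→Exit: bottleneck 3, flow now 5.
Augment Hall→u2→u4→Exit: bottleneck 7, flow now 12.
No augmenting path remains; maximum flow = 12.
In the residual graph, reachable from Hall: {Hall, u1, u2, u3, u4}.
Min-cut edges: u3→Exit (2), u4→Exit (10); capacity 2 + 10 = 12.
This cut is saturated, so no flow can exceed 12.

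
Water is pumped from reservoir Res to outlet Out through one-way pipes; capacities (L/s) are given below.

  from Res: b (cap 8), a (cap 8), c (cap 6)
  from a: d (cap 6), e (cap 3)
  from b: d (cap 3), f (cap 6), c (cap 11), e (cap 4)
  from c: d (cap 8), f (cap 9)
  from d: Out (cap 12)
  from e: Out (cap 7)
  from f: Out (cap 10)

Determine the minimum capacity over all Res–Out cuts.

Augment Res→a→d→Out: bottleneck 6, flow now 6.
Augment Res→a→e→Out: bottleneck 2, flow now 8.
Augment Res→b→d→Out: bottleneck 3, flow now 11.
Augment Res→b→e→Out: bottleneck 4, flow now 15.
Augment Res→b→f→Out: bottleneck 1, flow now 16.
Augment Res→c→d→Out: bottleneck 3, flow now 19.
Augment Res→c→f→Out: bottleneck 3, flow now 22.
No augmenting path remains; maximum flow = 22.
By max-flow min-cut, the minimum cut capacity equals the max flow.
In the residual graph, reachable from Res: {Res}.
Min-cut edges: Res→a (8), Res→b (8), Res→c (6); capacity 8 + 8 + 6 = 22.

22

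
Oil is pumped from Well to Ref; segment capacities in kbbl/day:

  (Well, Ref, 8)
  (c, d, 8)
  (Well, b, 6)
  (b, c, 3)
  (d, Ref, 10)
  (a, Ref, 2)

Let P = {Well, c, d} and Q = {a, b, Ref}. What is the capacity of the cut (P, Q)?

24

Edges leaving {Well, c, d}: Well→b (6), Well→Ref (8), d→Ref (10).
Cut capacity = 6 + 8 + 10 = 24.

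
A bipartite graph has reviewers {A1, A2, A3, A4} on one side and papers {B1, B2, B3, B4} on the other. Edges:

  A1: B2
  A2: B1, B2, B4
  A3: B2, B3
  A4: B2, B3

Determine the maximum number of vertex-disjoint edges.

Unit-capacity flow: source→left, listed edges, right→sink; max matching = max flow.
Augmenting path A1→B2 (+1); matched 1.
Augmenting path A2→B1 (+1); matched 2.
Augmenting path A3→B3 (+1); matched 3.
No augmenting path remains; maximum matching = 3.
König certificate: {A2, B2, B3} is a vertex cover of size 3 (every listed pair touches it), so no matching can be larger.

3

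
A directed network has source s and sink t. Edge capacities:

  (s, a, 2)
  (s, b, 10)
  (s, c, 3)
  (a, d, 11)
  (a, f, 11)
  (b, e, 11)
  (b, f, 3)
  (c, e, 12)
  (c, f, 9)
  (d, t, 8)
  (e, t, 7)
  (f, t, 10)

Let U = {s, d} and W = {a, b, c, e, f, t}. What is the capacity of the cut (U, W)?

Edges leaving {s, d}: s→a (2), s→b (10), s→c (3), d→t (8).
Cut capacity = 2 + 10 + 3 + 8 = 23.

23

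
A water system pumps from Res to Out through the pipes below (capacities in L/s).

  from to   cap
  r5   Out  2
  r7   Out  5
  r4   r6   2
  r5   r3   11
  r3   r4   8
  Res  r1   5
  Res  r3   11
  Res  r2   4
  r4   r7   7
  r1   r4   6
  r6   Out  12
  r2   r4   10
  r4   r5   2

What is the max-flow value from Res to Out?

9

Augment Res→r1→r4→r5→Out: bottleneck 2, flow now 2.
Augment Res→r1→r4→r6→Out: bottleneck 2, flow now 4.
Augment Res→r1→r4→r7→Out: bottleneck 1, flow now 5.
Augment Res→r2→r4→r7→Out: bottleneck 4, flow now 9.
No augmenting path remains; maximum flow = 9.
In the residual graph, reachable from Res: {Res, r1, r2, r3, r4, r7}.
Min-cut edges: r4→r5 (2), r4→r6 (2), r7→Out (5); capacity 2 + 2 + 5 = 9.
This cut is saturated, so no flow can exceed 9.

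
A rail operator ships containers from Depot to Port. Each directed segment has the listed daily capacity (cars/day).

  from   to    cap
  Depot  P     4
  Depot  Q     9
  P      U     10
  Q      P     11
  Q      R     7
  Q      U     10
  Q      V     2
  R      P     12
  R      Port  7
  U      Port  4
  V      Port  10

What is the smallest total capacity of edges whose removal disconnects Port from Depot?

Augment Depot→P→U→Port: bottleneck 4, flow now 4.
Augment Depot→Q→R→Port: bottleneck 7, flow now 11.
Augment Depot→Q→V→Port: bottleneck 2, flow now 13.
No augmenting path remains; maximum flow = 13.
By max-flow min-cut, the minimum cut capacity equals the max flow.
In the residual graph, reachable from Depot: {Depot}.
Min-cut edges: Depot→P (4), Depot→Q (9); capacity 4 + 9 = 13.

13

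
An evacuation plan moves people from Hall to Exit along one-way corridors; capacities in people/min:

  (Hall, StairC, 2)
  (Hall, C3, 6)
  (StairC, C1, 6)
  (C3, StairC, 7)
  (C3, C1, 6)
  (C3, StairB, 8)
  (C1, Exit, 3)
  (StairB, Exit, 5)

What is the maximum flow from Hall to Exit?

8

Augment Hall→StairC→C1→Exit: bottleneck 2, flow now 2.
Augment Hall→C3→C1→Exit: bottleneck 1, flow now 3.
Augment Hall→C3→StairB→Exit: bottleneck 5, flow now 8.
No augmenting path remains; maximum flow = 8.
In the residual graph, reachable from Hall: {Hall}.
Min-cut edges: Hall→StairC (2), Hall→C3 (6); capacity 2 + 6 = 8.
This cut is saturated, so no flow can exceed 8.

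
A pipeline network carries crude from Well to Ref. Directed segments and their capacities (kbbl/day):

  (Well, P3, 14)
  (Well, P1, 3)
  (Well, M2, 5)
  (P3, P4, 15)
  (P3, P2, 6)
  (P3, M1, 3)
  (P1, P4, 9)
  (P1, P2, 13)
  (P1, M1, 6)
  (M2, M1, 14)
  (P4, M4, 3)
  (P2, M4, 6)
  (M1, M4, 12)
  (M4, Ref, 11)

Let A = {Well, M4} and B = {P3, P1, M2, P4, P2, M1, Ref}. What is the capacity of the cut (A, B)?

Edges leaving {Well, M4}: Well→P3 (14), Well→P1 (3), Well→M2 (5), M4→Ref (11).
Cut capacity = 14 + 3 + 5 + 11 = 33.

33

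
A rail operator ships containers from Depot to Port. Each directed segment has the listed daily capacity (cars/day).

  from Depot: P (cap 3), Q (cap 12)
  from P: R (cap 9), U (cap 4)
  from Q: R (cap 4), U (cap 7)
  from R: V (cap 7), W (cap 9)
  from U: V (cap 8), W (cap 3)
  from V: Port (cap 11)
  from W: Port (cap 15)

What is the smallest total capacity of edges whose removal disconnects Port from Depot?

Augment Depot→P→R→V→Port: bottleneck 3, flow now 3.
Augment Depot→Q→R→V→Port: bottleneck 4, flow now 7.
Augment Depot→Q→U→V→Port: bottleneck 4, flow now 11.
Augment Depot→Q→U→W→Port: bottleneck 3, flow now 14.
No augmenting path remains; maximum flow = 14.
By max-flow min-cut, the minimum cut capacity equals the max flow.
In the residual graph, reachable from Depot: {Depot, Q}.
Min-cut edges: Depot→P (3), Q→R (4), Q→U (7); capacity 3 + 4 + 7 = 14.

14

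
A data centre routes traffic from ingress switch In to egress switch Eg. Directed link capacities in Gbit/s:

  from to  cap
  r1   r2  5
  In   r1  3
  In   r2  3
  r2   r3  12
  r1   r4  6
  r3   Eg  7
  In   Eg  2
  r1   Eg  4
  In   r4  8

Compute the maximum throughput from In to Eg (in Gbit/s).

Augment In→Eg: bottleneck 2, flow now 2.
Augment In→r1→Eg: bottleneck 3, flow now 5.
Augment In→r2→r3→Eg: bottleneck 3, flow now 8.
No augmenting path remains; maximum flow = 8.
In the residual graph, reachable from In: {In, r4}.
Min-cut edges: In→r1 (3), In→r2 (3), In→Eg (2); capacity 3 + 3 + 2 = 8.
This cut is saturated, so no flow can exceed 8.

8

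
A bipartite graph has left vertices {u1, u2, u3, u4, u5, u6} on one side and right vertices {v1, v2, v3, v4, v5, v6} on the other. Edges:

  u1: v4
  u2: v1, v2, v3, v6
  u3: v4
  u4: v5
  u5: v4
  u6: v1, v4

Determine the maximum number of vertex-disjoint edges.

4

Unit-capacity flow: source→left, listed edges, right→sink; max matching = max flow.
Augmenting path u1→v4 (+1); matched 1.
Augmenting path u2→v1 (+1); matched 2.
Augmenting path u4→v5 (+1); matched 3.
Augmenting path u6→v1→u2→v2 (+1); matched 4.
No augmenting path remains; maximum matching = 4.
König certificate: {u2, u4, u6, v4} is a vertex cover of size 4 (every listed pair touches it), so no matching can be larger.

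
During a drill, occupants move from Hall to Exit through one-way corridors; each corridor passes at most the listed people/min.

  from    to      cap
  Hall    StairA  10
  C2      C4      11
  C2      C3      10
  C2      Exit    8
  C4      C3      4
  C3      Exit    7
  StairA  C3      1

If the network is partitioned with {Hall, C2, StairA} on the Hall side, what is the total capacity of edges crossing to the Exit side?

Edges leaving {Hall, C2, StairA}: C2→C4 (11), C2→C3 (10), C2→Exit (8), StairA→C3 (1).
Cut capacity = 11 + 10 + 8 + 1 = 30.

30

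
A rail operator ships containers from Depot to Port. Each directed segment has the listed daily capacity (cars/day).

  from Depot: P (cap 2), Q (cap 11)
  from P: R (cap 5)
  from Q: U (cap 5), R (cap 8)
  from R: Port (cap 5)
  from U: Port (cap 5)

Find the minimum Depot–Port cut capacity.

10

Augment Depot→P→R→Port: bottleneck 2, flow now 2.
Augment Depot→Q→R→Port: bottleneck 3, flow now 5.
Augment Depot→Q→U→Port: bottleneck 5, flow now 10.
No augmenting path remains; maximum flow = 10.
By max-flow min-cut, the minimum cut capacity equals the max flow.
In the residual graph, reachable from Depot: {Depot, P, Q, R}.
Min-cut edges: Q→U (5), R→Port (5); capacity 5 + 5 = 10.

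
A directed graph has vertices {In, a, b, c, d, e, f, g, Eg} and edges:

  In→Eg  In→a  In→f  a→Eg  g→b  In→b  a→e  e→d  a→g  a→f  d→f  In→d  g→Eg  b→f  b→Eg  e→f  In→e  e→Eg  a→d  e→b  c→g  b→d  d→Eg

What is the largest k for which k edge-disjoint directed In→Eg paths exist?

Assign every edge capacity 1; by Menger, the answer equals the max flow.
Path In→Eg (+1); total 1.
Path In→a→Eg (+1); total 2.
Path In→b→Eg (+1); total 3.
Path In→d→Eg (+1); total 4.
Path In→e→Eg (+1); total 5.
No residual In→Eg path; max flow = 5.
Certifying cut of size 5: {In→Eg, In→a, In→b, In→d, In→e}.

5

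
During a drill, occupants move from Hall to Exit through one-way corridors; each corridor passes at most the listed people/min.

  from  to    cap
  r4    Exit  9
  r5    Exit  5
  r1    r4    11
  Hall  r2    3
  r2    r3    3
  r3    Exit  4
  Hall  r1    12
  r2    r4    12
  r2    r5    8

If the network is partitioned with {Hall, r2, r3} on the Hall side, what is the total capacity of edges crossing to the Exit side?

36

Edges leaving {Hall, r2, r3}: Hall→r1 (12), r2→r4 (12), r2→r5 (8), r3→Exit (4).
Cut capacity = 12 + 12 + 8 + 4 = 36.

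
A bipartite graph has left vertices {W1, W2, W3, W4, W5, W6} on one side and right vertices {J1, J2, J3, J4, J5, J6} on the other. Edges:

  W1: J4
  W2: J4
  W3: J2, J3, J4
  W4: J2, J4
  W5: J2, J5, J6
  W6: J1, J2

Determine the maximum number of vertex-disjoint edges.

5

Unit-capacity flow: source→left, listed edges, right→sink; max matching = max flow.
Augmenting path W1→J4 (+1); matched 1.
Augmenting path W3→J2 (+1); matched 2.
Augmenting path W5→J5 (+1); matched 3.
Augmenting path W6→J1 (+1); matched 4.
Augmenting path W4→J2→W3→J3 (+1); matched 5.
No augmenting path remains; maximum matching = 5.
König certificate: {W3, W4, W5, W6, J4} is a vertex cover of size 5 (every listed pair touches it), so no matching can be larger.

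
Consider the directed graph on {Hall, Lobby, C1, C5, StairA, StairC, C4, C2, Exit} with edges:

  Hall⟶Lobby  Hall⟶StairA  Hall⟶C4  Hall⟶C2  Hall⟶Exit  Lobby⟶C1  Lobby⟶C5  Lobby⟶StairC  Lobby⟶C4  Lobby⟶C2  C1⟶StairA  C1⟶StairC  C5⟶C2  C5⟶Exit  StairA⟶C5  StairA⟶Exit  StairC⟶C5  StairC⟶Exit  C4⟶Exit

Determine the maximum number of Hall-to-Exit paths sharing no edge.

Assign every edge capacity 1; by Menger, the answer equals the max flow.
Path Hall→Exit (+1); total 1.
Path Hall→StairA→Exit (+1); total 2.
Path Hall→C4→Exit (+1); total 3.
Path Hall→Lobby→C5→Exit (+1); total 4.
No residual Hall→Exit path; max flow = 4.
Certifying cut of size 4: {Hall→C4, Hall→Exit, Hall→Lobby, Hall→StairA}.

4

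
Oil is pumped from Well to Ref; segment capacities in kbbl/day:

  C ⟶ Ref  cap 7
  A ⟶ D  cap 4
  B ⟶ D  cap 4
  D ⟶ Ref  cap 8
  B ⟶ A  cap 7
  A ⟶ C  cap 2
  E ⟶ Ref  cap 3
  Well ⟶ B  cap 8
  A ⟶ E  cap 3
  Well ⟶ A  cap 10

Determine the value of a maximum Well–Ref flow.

Augment Well→A→C→Ref: bottleneck 2, flow now 2.
Augment Well→A→D→Ref: bottleneck 4, flow now 6.
Augment Well→A→E→Ref: bottleneck 3, flow now 9.
Augment Well→B→D→Ref: bottleneck 4, flow now 13.
No augmenting path remains; maximum flow = 13.
In the residual graph, reachable from Well: {Well, A, B}.
Min-cut edges: A→C (2), A→D (4), A→E (3), B→D (4); capacity 2 + 4 + 3 + 4 = 13.
This cut is saturated, so no flow can exceed 13.

13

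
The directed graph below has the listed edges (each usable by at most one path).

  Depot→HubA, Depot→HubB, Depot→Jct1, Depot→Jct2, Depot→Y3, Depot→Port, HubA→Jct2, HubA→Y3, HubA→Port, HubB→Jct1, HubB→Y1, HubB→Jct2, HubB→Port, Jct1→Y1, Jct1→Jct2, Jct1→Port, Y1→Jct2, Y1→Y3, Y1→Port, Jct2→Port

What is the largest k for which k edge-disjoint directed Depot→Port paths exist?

5

Assign every edge capacity 1; by Menger, the answer equals the max flow.
Path Depot→Port (+1); total 1.
Path Depot→HubA→Port (+1); total 2.
Path Depot→HubB→Port (+1); total 3.
Path Depot→Jct1→Port (+1); total 4.
Path Depot→Jct2→Port (+1); total 5.
No residual Depot→Port path; max flow = 5.
Certifying cut of size 5: {Depot→HubA, Depot→HubB, Depot→Jct1, Depot→Jct2, Depot→Port}.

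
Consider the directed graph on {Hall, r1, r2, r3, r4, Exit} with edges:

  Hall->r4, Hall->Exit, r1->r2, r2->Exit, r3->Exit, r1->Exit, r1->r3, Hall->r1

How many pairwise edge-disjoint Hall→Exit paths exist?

2

Assign every edge capacity 1; by Menger, the answer equals the max flow.
Path Hall→Exit (+1); total 1.
Path Hall→r1→Exit (+1); total 2.
No residual Hall→Exit path; max flow = 2.
Certifying cut of size 2: {Hall→Exit, Hall→r1}.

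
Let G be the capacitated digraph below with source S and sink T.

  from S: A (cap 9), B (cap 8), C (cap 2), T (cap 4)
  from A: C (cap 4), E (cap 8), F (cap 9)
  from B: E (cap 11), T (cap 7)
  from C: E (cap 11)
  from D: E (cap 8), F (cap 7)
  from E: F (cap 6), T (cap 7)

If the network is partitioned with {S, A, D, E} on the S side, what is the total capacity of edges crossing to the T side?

Edges leaving {S, A, D, E}: S→B (8), S→C (2), S→T (4), A→C (4), A→F (9), D→F (7), E→F (6), E→T (7).
Cut capacity = 8 + 2 + 4 + 4 + 9 + 7 + 6 + 7 = 47.

47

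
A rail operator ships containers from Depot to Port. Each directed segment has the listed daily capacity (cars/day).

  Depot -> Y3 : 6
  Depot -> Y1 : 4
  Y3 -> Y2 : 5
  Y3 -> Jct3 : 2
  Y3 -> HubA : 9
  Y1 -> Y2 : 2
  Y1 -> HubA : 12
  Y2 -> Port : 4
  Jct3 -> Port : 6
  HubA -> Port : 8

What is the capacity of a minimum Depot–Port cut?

10

Augment Depot→Y3→Y2→Port: bottleneck 4, flow now 4.
Augment Depot→Y3→Jct3→Port: bottleneck 2, flow now 6.
Augment Depot→Y1→HubA→Port: bottleneck 4, flow now 10.
No augmenting path remains; maximum flow = 10.
By max-flow min-cut, the minimum cut capacity equals the max flow.
In the residual graph, reachable from Depot: {Depot}.
Min-cut edges: Depot→Y3 (6), Depot→Y1 (4); capacity 6 + 4 = 10.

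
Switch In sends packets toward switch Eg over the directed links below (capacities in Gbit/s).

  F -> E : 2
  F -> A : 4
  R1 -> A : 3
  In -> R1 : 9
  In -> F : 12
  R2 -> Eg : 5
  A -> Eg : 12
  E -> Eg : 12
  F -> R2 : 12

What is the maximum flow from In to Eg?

Augment In→F→A→Eg: bottleneck 4, flow now 4.
Augment In→F→E→Eg: bottleneck 2, flow now 6.
Augment In→F→R2→Eg: bottleneck 5, flow now 11.
Augment In→R1→A→Eg: bottleneck 3, flow now 14.
No augmenting path remains; maximum flow = 14.
In the residual graph, reachable from In: {In, F, R1, R2}.
Min-cut edges: F→A (4), F→E (2), R1→A (3), R2→Eg (5); capacity 4 + 2 + 3 + 5 = 14.
This cut is saturated, so no flow can exceed 14.

14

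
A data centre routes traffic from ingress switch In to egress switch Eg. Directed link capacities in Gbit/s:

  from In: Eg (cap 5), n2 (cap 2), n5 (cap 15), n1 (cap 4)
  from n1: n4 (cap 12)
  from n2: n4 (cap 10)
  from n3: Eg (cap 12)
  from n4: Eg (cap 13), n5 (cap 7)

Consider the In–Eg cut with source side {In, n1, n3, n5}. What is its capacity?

Edges leaving {In, n1, n3, n5}: In→n2 (2), In→Eg (5), n1→n4 (12), n3→Eg (12).
Cut capacity = 2 + 5 + 12 + 12 = 31.

31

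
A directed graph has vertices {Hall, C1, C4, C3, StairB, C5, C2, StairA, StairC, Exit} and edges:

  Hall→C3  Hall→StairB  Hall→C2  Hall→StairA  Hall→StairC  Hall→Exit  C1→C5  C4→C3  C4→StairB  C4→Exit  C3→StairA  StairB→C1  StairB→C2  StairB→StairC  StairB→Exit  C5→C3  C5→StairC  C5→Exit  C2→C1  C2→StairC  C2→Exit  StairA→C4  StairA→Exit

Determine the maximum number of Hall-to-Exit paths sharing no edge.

5

Assign every edge capacity 1; by Menger, the answer equals the max flow.
Path Hall→Exit (+1); total 1.
Path Hall→StairB→Exit (+1); total 2.
Path Hall→C2→Exit (+1); total 3.
Path Hall→StairA→Exit (+1); total 4.
Path Hall→C3→StairA→C4→Exit (+1); total 5.
No residual Hall→Exit path; max flow = 5.
Certifying cut of size 5: {Hall→C2, Hall→C3, Hall→Exit, Hall→StairA, Hall→StairB}.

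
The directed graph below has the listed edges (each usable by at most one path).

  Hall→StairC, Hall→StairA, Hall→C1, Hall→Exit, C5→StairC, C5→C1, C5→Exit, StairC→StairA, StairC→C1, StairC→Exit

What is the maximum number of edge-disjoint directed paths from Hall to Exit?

2

Assign every edge capacity 1; by Menger, the answer equals the max flow.
Path Hall→Exit (+1); total 1.
Path Hall→StairC→Exit (+1); total 2.
No residual Hall→Exit path; max flow = 2.
Certifying cut of size 2: {Hall→Exit, Hall→StairC}.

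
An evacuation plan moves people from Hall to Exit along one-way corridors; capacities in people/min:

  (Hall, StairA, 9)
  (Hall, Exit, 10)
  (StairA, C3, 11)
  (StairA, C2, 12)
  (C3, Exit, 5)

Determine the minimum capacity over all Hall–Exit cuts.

15

Augment Hall→Exit: bottleneck 10, flow now 10.
Augment Hall→StairA→C3→Exit: bottleneck 5, flow now 15.
No augmenting path remains; maximum flow = 15.
By max-flow min-cut, the minimum cut capacity equals the max flow.
In the residual graph, reachable from Hall: {Hall, StairA, C3, C2}.
Min-cut edges: Hall→Exit (10), C3→Exit (5); capacity 10 + 5 = 15.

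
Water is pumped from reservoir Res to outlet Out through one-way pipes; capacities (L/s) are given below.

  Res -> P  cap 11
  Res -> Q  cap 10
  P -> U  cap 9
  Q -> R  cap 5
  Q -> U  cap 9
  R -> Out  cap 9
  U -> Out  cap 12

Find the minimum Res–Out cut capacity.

Augment Res→P→U→Out: bottleneck 9, flow now 9.
Augment Res→Q→R→Out: bottleneck 5, flow now 14.
Augment Res→Q→U→Out: bottleneck 3, flow now 17.
No augmenting path remains; maximum flow = 17.
By max-flow min-cut, the minimum cut capacity equals the max flow.
In the residual graph, reachable from Res: {Res, P, Q, U}.
Min-cut edges: Q→R (5), U→Out (12); capacity 5 + 12 = 17.

17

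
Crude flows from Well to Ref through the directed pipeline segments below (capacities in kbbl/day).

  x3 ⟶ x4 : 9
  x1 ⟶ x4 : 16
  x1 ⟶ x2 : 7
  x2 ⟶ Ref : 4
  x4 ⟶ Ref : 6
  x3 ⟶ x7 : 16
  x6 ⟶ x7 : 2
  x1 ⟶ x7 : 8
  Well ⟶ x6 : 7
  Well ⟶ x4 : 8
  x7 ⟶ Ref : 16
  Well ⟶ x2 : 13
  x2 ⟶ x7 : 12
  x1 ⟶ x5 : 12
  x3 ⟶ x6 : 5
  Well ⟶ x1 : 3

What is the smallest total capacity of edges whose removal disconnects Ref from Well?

24

Augment Well→x2→Ref: bottleneck 4, flow now 4.
Augment Well→x4→Ref: bottleneck 6, flow now 10.
Augment Well→x1→x7→Ref: bottleneck 3, flow now 13.
Augment Well→x2→x7→Ref: bottleneck 9, flow now 22.
Augment Well→x6→x7→Ref: bottleneck 2, flow now 24.
No augmenting path remains; maximum flow = 24.
By max-flow min-cut, the minimum cut capacity equals the max flow.
In the residual graph, reachable from Well: {Well, x4, x6}.
Min-cut edges: Well→x1 (3), Well→x2 (13), x4→Ref (6), x6→x7 (2); capacity 3 + 13 + 6 + 2 = 24.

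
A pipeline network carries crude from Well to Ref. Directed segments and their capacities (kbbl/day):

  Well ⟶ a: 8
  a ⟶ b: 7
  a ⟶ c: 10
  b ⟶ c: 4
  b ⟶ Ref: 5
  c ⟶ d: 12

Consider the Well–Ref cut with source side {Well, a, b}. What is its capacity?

19

Edges leaving {Well, a, b}: a→c (10), b→c (4), b→Ref (5).
Cut capacity = 10 + 4 + 5 = 19.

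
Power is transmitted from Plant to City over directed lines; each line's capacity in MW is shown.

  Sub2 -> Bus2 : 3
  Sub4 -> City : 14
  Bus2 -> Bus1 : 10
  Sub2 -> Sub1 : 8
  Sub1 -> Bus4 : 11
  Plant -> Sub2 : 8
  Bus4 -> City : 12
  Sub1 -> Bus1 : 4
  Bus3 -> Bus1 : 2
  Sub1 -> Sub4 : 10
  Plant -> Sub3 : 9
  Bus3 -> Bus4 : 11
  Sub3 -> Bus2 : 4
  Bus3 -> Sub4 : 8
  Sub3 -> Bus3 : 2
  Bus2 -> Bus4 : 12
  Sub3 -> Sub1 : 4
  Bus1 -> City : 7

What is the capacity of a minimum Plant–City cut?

17

Augment Plant→Sub3→Bus3→Bus1→City: bottleneck 2, flow now 2.
Augment Plant→Sub3→Sub1→Bus1→City: bottleneck 4, flow now 6.
Augment Plant→Sub3→Bus2→Bus1→City: bottleneck 1, flow now 7.
Augment Plant→Sub3→Bus2→Bus4→City: bottleneck 2, flow now 9.
Augment Plant→Sub2→Sub1→Sub4→City: bottleneck 8, flow now 17.
No augmenting path remains; maximum flow = 17.
By max-flow min-cut, the minimum cut capacity equals the max flow.
In the residual graph, reachable from Plant: {Plant}.
Min-cut edges: Plant→Sub3 (9), Plant→Sub2 (8); capacity 9 + 8 = 17.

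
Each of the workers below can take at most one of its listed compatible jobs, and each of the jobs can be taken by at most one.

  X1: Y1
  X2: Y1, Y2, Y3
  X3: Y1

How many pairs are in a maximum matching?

2

Unit-capacity flow: source→left, listed edges, right→sink; max matching = max flow.
Augmenting path X1→Y1 (+1); matched 1.
Augmenting path X2→Y2 (+1); matched 2.
No augmenting path remains; maximum matching = 2.
König certificate: {X2, Y1} is a vertex cover of size 2 (every listed pair touches it), so no matching can be larger.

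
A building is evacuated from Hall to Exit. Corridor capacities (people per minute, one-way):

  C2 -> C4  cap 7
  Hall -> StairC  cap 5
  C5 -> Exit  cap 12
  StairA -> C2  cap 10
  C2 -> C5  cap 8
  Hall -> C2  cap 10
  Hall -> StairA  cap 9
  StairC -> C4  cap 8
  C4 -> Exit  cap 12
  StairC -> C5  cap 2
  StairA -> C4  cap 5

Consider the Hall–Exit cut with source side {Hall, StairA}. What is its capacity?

30

Edges leaving {Hall, StairA}: Hall→StairC (5), Hall→C2 (10), StairA→C2 (10), StairA→C4 (5).
Cut capacity = 5 + 10 + 10 + 5 = 30.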